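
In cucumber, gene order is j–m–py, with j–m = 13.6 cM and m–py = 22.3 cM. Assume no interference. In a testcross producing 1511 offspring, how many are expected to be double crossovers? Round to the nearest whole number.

Map distances give recombination frequencies of 0.136 and 0.223 for the two intervals.
With no interference, expected double-crossover frequency = 0.136 × 0.223 = 0.03033.
Expected number = 0.03033 × 1511 = 45.83 ≈ 46.

46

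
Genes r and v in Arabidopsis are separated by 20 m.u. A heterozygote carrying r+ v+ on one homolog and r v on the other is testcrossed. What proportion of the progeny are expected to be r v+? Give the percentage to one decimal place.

A map distance of 20 m.u. corresponds to a recombination frequency of 0.200.
The F1 is r+ v+ / r v, so r v+ is a recombinant gamete class with expected frequency r/2 = 0.200/2 = 0.1000.
That is 0.1000 = 10.0% of the progeny.

10.0%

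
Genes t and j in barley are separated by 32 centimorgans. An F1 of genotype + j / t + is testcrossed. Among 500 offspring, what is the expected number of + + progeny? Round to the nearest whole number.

A map distance of 32 centimorgans corresponds to a recombination frequency of 0.320.
The F1 is + j / t +, so + + is a recombinant gamete class with expected frequency r/2 = 0.320/2 = 0.1600.
Expected number = 0.1600 × 500 = 80.00 ≈ 80.

80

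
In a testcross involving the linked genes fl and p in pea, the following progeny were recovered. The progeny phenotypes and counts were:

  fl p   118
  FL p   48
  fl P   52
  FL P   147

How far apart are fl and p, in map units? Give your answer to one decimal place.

27.4 map units

The two most frequent classes, FL P (147) and fl p (118), are the parental types, so the F1 was FL P / fl p.
The recombinant classes are FL p and fl P: 48 + 52 = 100.
Recombination frequency = 100/365 = 0.2740 ≈ 27.4%, i.e. 27.4 map units.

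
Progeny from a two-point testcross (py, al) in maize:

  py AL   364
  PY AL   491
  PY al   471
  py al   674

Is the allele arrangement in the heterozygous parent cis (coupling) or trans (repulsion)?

The two most frequent classes are PY AL (491) and py al (674); these are the parental (non-recombinant) types.
So the F1 carried PY AL on one chromosome and py al on the other — the recessive alleles are on the same chromosome (cis / coupling).

cis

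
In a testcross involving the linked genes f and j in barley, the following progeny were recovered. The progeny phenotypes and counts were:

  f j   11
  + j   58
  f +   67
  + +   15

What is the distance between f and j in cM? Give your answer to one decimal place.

17.2 cM

The two most frequent classes, + j (58) and f + (67), are the parental types, so the F1 was + j / f +.
The recombinant classes are + + and f j: 15 + 11 = 26.
Recombination frequency = 26/151 = 0.1722 ≈ 17.2%, i.e. 17.2 cM.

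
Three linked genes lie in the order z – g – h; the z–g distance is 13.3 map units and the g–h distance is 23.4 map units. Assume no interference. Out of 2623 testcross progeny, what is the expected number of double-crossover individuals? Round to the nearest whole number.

Map distances give recombination frequencies of 0.133 and 0.234 for the two intervals.
With no interference, expected double-crossover frequency = 0.133 × 0.234 = 0.03112.
Expected number = 0.03112 × 2623 = 81.63 ≈ 82.

82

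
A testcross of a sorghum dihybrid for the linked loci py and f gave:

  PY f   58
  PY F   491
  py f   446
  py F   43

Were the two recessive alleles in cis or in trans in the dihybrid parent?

The two most frequent classes are PY F (491) and py f (446); these are the parental (non-recombinant) types.
So the F1 carried PY F on one chromosome and py f on the other — the recessive alleles are on the same chromosome (cis / coupling).

cis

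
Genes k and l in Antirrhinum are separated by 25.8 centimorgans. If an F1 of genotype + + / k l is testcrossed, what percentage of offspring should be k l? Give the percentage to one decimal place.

A map distance of 25.8 centimorgans corresponds to a recombination frequency of 0.258.
The F1 is + + / k l, so k l is a parental gamete class with expected frequency (1 − r)/2 = 0.742/2 = 0.3710.
That is 0.3710 = 37.1% of the progeny.

37.1%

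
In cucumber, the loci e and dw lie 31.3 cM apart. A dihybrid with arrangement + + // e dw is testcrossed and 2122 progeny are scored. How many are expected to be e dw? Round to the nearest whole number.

729

A map distance of 31.3 cM corresponds to a recombination frequency of 0.313.
The F1 is + + / e dw, so e dw is a parental gamete class with expected frequency (1 − r)/2 = 0.687/2 = 0.3435.
Expected number = 0.3435 × 2122 = 728.91 ≈ 729.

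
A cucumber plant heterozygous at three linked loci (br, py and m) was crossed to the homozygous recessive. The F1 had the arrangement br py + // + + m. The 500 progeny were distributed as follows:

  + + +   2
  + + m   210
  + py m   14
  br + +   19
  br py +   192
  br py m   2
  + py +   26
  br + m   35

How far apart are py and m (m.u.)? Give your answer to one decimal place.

The two rarest classes, br py m and + + +, are the double crossovers. Comparing them with the parentals, only the m allele has switched, so m is the middle locus and the order is py – m – br.
Crossovers in the py–m interval produce the single-crossover classes br + + and + py m (19 + 14 = 33) plus the double crossovers (4).
RF(py–m) = (33 + 4) / 500 = 37/500 = 0.0740 → 7.4 m.u.

7.4 m.u.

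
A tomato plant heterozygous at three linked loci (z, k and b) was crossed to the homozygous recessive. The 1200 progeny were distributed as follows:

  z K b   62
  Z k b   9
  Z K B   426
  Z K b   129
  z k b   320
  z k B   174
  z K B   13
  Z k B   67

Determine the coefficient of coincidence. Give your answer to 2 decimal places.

0.54

The two most frequent reciprocal classes, z k b and Z K B, are the parental types, so the F1 was z k b / Z K B.
The two rarest classes, Z k b and z K B, are the double crossovers. Comparing them with the parentals, only the z allele has switched, so z is the middle locus and the order is k – z – b.
k–z: (129 + 22)/1200 = 0.1258; z–b: (303 + 22)/1200 = 0.2708.
Expected DCO frequency = 0.1258 × 0.2708 ≈ 0.03407; observed = 22/1200 ≈ 0.01833.
Coefficient of coincidence = 0.01833/0.03407 ≈ 0.54.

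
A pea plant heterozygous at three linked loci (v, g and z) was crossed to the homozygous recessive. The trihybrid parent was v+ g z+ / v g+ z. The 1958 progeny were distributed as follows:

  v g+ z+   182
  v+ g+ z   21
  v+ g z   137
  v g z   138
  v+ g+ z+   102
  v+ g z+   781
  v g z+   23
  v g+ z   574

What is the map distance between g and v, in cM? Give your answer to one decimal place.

The two rarest classes, v g z+ and v+ g+ z, are the double crossovers. Comparing them with the parentals, only the v allele has switched, so v is the middle locus and the order is z – v – g.
Crossovers in the v–g interval produce the single-crossover classes v+ g+ z+ and v g z (102 + 138 = 240) plus the double crossovers (44).
RF(v–g) = (240 + 44) / 1958 = 284/1958 = 0.1450 → 14.5 cM.

14.5 cM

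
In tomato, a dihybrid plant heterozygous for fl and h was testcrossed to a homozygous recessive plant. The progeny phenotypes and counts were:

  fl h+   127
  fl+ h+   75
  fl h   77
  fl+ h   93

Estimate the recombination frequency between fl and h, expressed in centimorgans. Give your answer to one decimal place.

40.9 centimorgans

The two most frequent classes, fl+ h (93) and fl h+ (127), are the parental types, so the F1 was fl+ h / fl h+.
The recombinant classes are fl+ h+ and fl h: 75 + 77 = 152.
Recombination frequency = 152/372 = 0.4086 ≈ 40.9%, i.e. 40.9 centimorgans.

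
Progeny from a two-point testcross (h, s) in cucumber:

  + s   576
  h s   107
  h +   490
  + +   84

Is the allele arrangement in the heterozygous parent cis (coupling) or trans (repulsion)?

The two most frequent classes are + s (576) and h + (490); these are the parental (non-recombinant) types.
So the F1 carried + s on one chromosome and h + on the other — the recessive alleles are on opposite chromosomes (trans / repulsion).

trans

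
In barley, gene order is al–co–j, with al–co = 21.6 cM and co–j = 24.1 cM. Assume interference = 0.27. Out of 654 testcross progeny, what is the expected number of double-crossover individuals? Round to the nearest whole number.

Map distances give recombination frequencies of 0.216 and 0.241 for the two intervals.
With interference 0.27 (so coincidence = 0.73), expected double-crossover frequency = 0.216 × 0.241 × 0.73 = 0.03800.
Expected number = 0.03800 × 654 = 24.85 ≈ 25.

25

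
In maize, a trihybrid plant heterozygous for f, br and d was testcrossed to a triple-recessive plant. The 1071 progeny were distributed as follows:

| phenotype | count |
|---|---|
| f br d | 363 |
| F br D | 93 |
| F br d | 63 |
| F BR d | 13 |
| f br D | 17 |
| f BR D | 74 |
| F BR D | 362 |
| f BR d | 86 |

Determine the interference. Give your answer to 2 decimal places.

The two most frequent reciprocal classes, f br d and F BR D, are the parental types, so the F1 was f br d / F BR D.
The two rarest classes, f br D and F BR d, are the double crossovers. Comparing them with the parentals, only the d allele has switched, so d is the middle locus and the order is f – d – br.
f–d: (137 + 30)/1071 = 0.1559; d–br: (179 + 30)/1071 = 0.1951.
Expected DCO frequency = 0.1559 × 0.1951 ≈ 0.03042; observed = 30/1071 ≈ 0.02801.
Coefficient of coincidence = 0.02801/0.03042 ≈ 0.92; interference = 1 − 0.92 = 0.08.

0.08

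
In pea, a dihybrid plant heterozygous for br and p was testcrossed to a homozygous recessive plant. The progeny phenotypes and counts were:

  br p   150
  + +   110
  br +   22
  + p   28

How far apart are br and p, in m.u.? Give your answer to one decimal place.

The two most frequent classes, + + (110) and br p (150), are the parental types, so the F1 was + + / br p.
The recombinant classes are + p and br +: 28 + 22 = 50.
Recombination frequency = 50/310 = 0.1613 ≈ 16.1%, i.e. 16.1 m.u.

16.1 m.u.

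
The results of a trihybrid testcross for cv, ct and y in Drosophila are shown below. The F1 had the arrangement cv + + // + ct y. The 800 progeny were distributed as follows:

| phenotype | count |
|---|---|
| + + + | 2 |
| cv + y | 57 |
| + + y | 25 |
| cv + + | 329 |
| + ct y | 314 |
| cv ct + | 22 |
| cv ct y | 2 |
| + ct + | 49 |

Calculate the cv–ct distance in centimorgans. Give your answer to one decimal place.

The two rarest classes, + + + and cv ct y, are the double crossovers. Comparing them with the parentals, only the cv allele has switched, so cv is the middle locus and the order is ct – cv – y.
Crossovers in the ct–cv interval produce the single-crossover classes cv ct + and + + y (22 + 25 = 47) plus the double crossovers (4).
RF(ct–cv) = (47 + 4) / 800 = 51/800 = 0.0638 → 6.4 centimorgans.

6.4 centimorgans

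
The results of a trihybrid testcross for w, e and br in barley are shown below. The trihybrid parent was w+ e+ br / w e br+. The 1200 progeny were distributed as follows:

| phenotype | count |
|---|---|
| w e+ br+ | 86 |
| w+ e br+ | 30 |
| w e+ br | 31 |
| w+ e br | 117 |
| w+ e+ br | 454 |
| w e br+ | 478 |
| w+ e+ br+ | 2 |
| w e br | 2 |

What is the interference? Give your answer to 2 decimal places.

0.64

The two rarest classes, w+ e+ br+ and w e br, are the double crossovers. Comparing them with the parentals, only the br allele has switched, so br is the middle locus and the order is e – br – w.
e–br: (203 + 4)/1200 = 0.1725; br–w: (61 + 4)/1200 = 0.0542.
Expected DCO frequency = 0.1725 × 0.0542 ≈ 0.00935; observed = 4/1200 ≈ 0.00333.
Coefficient of coincidence = 0.00333/0.00935 ≈ 0.36; interference = 1 − 0.36 = 0.64.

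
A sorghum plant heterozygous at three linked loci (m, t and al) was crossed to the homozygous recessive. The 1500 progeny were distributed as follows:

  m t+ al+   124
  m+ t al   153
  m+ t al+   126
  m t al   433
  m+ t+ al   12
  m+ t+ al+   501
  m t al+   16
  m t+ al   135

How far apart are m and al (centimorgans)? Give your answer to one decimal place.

20.3 centimorgans

The two most frequent reciprocal classes, m t al and m+ t+ al+, are the parental types, so the F1 was m t al / m+ t+ al+.
The two rarest classes, m t al+ and m+ t+ al, are the double crossovers. Comparing them with the parentals, only the al allele has switched, so al is the middle locus and the order is t – al – m.
Crossovers in the al–m interval produce the single-crossover classes m+ t al and m t+ al+ (153 + 124 = 277) plus the double crossovers (28).
RF(al–m) = (277 + 28) / 1500 = 305/1500 = 0.2033 → 20.3 centimorgans.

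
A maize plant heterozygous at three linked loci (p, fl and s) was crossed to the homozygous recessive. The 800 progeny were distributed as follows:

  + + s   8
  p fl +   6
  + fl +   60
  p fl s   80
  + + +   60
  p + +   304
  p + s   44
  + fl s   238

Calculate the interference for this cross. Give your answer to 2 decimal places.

The two most frequent reciprocal classes, + fl s and p + +, are the parental types, so the F1 was + fl s / p + +.
The two rarest classes, + + s and p fl +, are the double crossovers. Comparing them with the parentals, only the fl allele has switched, so fl is the middle locus and the order is s – fl – p.
s–fl: (104 + 14)/800 = 0.1475; fl–p: (140 + 14)/800 = 0.1925.
Expected DCO frequency = 0.1475 × 0.1925 ≈ 0.02839; observed = 14/800 ≈ 0.01750.
Coefficient of coincidence = 0.01750/0.02839 ≈ 0.62; interference = 1 − 0.62 = 0.38.

0.38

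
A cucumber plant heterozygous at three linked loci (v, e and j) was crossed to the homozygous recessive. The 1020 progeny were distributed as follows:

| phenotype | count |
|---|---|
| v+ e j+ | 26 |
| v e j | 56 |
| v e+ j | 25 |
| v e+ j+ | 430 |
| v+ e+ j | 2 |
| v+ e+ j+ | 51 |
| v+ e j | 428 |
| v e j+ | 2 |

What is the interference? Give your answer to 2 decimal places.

The two most frequent reciprocal classes, v+ e j and v e+ j+, are the parental types, so the F1 was v+ e j / v e+ j+.
The two rarest classes, v+ e+ j and v e j+, are the double crossovers. Comparing them with the parentals, only the e allele has switched, so e is the middle locus and the order is j – e – v.
j–e: (51 + 4)/1020 = 0.0539; e–v: (107 + 4)/1020 = 0.1088.
Expected DCO frequency = 0.0539 × 0.1088 ≈ 0.00586; observed = 4/1020 ≈ 0.00392.
Coefficient of coincidence = 0.00392/0.00586 ≈ 0.67; interference = 1 − 0.67 = 0.33.

0.33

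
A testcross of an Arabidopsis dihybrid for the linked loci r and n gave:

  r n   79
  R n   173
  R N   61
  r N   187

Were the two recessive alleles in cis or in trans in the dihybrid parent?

trans

The two most frequent classes are R n (173) and r N (187); these are the parental (non-recombinant) types.
So the F1 carried R n on one chromosome and r N on the other — the recessive alleles are on opposite chromosomes (trans / repulsion).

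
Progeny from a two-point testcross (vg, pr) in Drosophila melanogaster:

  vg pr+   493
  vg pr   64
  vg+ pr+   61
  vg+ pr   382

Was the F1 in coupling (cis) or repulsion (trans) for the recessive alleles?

The two most frequent classes are vg+ pr (382) and vg pr+ (493); these are the parental (non-recombinant) types.
So the F1 carried vg+ pr on one chromosome and vg pr+ on the other — the recessive alleles are on opposite chromosomes (trans / repulsion).

trans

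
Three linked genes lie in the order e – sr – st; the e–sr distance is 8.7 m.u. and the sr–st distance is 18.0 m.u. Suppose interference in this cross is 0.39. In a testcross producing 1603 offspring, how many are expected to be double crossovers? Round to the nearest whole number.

15

Map distances give recombination frequencies of 0.087 and 0.180 for the two intervals.
With interference 0.39 (so coincidence = 0.61), expected double-crossover frequency = 0.087 × 0.180 × 0.61 = 0.00955.
Expected number = 0.00955 × 1603 = 15.31 ≈ 15.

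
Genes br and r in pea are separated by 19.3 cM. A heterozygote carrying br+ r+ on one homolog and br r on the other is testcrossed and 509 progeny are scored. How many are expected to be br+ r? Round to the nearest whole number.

49

A map distance of 19.3 cM corresponds to a recombination frequency of 0.193.
The F1 is br+ r+ / br r, so br+ r is a recombinant gamete class with expected frequency r/2 = 0.193/2 = 0.0965.
Expected number = 0.0965 × 509 = 49.12 ≈ 49.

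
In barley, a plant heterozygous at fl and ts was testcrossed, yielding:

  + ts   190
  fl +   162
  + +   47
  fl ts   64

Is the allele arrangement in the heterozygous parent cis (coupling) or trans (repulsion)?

trans

The two most frequent classes are + ts (190) and fl + (162); these are the parental (non-recombinant) types.
So the F1 carried + ts on one chromosome and fl + on the other — the recessive alleles are on opposite chromosomes (trans / repulsion).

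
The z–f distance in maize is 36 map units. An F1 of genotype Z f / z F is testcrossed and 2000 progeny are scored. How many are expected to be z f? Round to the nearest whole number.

360

A map distance of 36 map units corresponds to a recombination frequency of 0.360.
The F1 is Z f / z F, so z f is a recombinant gamete class with expected frequency r/2 = 0.360/2 = 0.1800.
Expected number = 0.1800 × 2000 = 360.00 ≈ 360.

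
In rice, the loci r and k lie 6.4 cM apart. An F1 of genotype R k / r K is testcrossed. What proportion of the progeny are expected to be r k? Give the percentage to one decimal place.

A map distance of 6.4 cM corresponds to a recombination frequency of 0.064.
The F1 is R k / r K, so r k is a recombinant gamete class with expected frequency r/2 = 0.064/2 = 0.0320.
That is 0.0320 = 3.2% of the progeny.

3.2%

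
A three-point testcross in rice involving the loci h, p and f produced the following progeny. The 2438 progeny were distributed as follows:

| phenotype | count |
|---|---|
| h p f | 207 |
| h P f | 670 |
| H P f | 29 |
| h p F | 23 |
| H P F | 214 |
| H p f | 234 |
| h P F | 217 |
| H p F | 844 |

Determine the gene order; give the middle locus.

The two most frequent reciprocal classes, H p F and h P f, are the parental types, so the F1 was H p F / h P f.
The two rarest classes, h p F and H P f, are the double crossovers. Comparing them with the parentals, only the h allele has switched, so h is the middle locus and the order is p – h – f.

h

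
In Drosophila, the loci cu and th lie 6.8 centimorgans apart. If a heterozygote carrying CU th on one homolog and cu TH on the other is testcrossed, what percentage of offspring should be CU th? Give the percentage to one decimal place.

A map distance of 6.8 centimorgans corresponds to a recombination frequency of 0.068.
The F1 is CU th / cu TH, so CU th is a parental gamete class with expected frequency (1 − r)/2 = 0.932/2 = 0.4660.
That is 0.4660 = 46.6% of the progeny.

46.6%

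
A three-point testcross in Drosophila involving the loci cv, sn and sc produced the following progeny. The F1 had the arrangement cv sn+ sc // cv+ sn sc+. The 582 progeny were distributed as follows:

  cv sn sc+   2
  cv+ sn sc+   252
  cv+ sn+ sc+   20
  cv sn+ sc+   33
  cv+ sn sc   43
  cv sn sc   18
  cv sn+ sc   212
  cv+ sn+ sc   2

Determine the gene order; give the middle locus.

The two rarest classes, cv+ sn+ sc and cv sn sc+, are the double crossovers. Comparing them with the parentals, only the cv allele has switched, so cv is the middle locus and the order is sc – cv – sn.

cv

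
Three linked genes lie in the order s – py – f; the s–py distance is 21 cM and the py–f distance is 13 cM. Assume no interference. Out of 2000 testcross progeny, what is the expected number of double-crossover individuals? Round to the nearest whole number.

Map distances give recombination frequencies of 0.210 and 0.130 for the two intervals.
With no interference, expected double-crossover frequency = 0.210 × 0.130 = 0.02730.
Expected number = 0.02730 × 2000 = 54.60 ≈ 55.

55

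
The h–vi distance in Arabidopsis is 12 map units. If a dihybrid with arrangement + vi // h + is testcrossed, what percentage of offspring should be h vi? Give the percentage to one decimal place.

6.0%

A map distance of 12 map units corresponds to a recombination frequency of 0.120.
The F1 is + vi / h +, so h vi is a recombinant gamete class with expected frequency r/2 = 0.120/2 = 0.0600.
That is 0.0600 = 6.0% of the progeny.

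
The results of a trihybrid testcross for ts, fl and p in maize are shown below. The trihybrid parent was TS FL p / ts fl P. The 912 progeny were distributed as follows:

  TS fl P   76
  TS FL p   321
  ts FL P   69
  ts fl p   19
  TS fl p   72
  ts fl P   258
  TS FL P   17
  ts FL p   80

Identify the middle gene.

The two rarest classes, TS FL P and ts fl p, are the double crossovers. Comparing them with the parentals, only the p allele has switched, so p is the middle locus and the order is fl – p – ts.

p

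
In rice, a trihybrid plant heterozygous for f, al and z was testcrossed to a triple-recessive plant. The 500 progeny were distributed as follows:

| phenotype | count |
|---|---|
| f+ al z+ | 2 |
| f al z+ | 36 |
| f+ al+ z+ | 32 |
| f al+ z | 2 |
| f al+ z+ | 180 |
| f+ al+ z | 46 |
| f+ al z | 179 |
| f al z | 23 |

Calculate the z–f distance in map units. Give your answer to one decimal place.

The two most frequent reciprocal classes, f+ al z and f al+ z+, are the parental types, so the F1 was f+ al z / f al+ z+.
The two rarest classes, f+ al z+ and f al+ z, are the double crossovers. Comparing them with the parentals, only the z allele has switched, so z is the middle locus and the order is f – z – al.
Crossovers in the f–z interval produce the single-crossover classes f al z and f+ al+ z+ (23 + 32 = 55) plus the double crossovers (4).
RF(f–z) = (55 + 4) / 500 = 59/500 = 0.1180 → 11.8 map units.

11.8 map units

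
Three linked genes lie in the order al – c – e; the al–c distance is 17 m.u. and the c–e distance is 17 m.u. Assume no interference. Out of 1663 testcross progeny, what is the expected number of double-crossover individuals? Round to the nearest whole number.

Map distances give recombination frequencies of 0.170 and 0.170 for the two intervals.
With no interference, expected double-crossover frequency = 0.170 × 0.170 = 0.02890.
Expected number = 0.02890 × 1663 = 48.06 ≈ 48.

48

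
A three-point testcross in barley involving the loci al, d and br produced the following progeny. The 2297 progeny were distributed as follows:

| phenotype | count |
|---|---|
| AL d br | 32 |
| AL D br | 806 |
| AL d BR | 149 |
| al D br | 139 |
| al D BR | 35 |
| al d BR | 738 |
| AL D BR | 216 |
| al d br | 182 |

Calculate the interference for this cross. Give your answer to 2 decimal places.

0.07

The two most frequent reciprocal classes, AL D br and al d BR, are the parental types, so the F1 was AL D br / al d BR.
The two rarest classes, AL d br and al D BR, are the double crossovers. Comparing them with the parentals, only the d allele has switched, so d is the middle locus and the order is al – d – br.
al–d: (288 + 67)/2297 = 0.1545; d–br: (398 + 67)/2297 = 0.2024.
Expected DCO frequency = 0.1545 × 0.2024 ≈ 0.03127; observed = 67/2297 ≈ 0.02917.
Coefficient of coincidence = 0.02917/0.03127 ≈ 0.93; interference = 1 − 0.93 = 0.07.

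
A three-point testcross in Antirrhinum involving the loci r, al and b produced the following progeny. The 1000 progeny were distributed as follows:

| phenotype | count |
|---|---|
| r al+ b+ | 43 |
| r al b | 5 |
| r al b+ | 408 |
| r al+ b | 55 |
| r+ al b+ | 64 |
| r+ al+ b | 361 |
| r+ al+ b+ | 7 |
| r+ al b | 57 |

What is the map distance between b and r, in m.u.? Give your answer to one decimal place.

13.1 m.u.

The two most frequent reciprocal classes, r al b+ and r+ al+ b, are the parental types, so the F1 was r al b+ / r+ al+ b.
The two rarest classes, r al b and r+ al+ b+, are the double crossovers. Comparing them with the parentals, only the b allele has switched, so b is the middle locus and the order is al – b – r.
Crossovers in the b–r interval produce the single-crossover classes r+ al b+ and r al+ b (64 + 55 = 119) plus the double crossovers (12).
RF(b–r) = (119 + 12) / 1000 = 131/1000 = 0.1310 → 13.1 m.u.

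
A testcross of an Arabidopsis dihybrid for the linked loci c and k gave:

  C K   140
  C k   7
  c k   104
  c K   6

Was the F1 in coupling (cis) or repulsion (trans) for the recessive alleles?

cis

The two most frequent classes are C K (140) and c k (104); these are the parental (non-recombinant) types.
So the F1 carried C K on one chromosome and c k on the other — the recessive alleles are on the same chromosome (cis / coupling).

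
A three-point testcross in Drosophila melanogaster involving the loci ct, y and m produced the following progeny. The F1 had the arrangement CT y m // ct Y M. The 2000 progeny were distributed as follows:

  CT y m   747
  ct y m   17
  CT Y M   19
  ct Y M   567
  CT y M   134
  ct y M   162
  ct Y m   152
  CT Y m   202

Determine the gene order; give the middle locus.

ct

The two rarest classes, ct y m and CT Y M, are the double crossovers. Comparing them with the parentals, only the ct allele has switched, so ct is the middle locus and the order is y – ct – m.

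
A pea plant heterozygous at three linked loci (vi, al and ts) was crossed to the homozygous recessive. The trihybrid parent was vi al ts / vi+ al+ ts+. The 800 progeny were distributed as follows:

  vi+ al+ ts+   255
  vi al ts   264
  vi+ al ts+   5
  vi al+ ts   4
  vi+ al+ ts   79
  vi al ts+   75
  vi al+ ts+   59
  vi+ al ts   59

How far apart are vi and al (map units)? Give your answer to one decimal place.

The two rarest classes, vi al+ ts and vi+ al ts+, are the double crossovers. Comparing them with the parentals, only the al allele has switched, so al is the middle locus and the order is ts – al – vi.
Crossovers in the al–vi interval produce the single-crossover classes vi+ al ts and vi al+ ts+ (59 + 59 = 118) plus the double crossovers (9).
RF(al–vi) = (118 + 9) / 800 = 127/800 = 0.1588 → 15.9 map units.

15.9 map units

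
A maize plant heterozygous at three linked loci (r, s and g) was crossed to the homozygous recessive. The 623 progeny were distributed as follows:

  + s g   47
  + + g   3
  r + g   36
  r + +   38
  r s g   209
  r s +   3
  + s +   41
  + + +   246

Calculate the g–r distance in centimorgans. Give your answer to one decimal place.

The two most frequent reciprocal classes, r s g and + + +, are the parental types, so the F1 was r s g / + + +.
The two rarest classes, r s + and + + g, are the double crossovers. Comparing them with the parentals, only the g allele has switched, so g is the middle locus and the order is r – g – s.
Crossovers in the r–g interval produce the single-crossover classes + s g and r + + (47 + 38 = 85) plus the double crossovers (6).
RF(r–g) = (85 + 6) / 623 = 91/623 = 0.1461 → 14.6 centimorgans.

14.6 centimorgans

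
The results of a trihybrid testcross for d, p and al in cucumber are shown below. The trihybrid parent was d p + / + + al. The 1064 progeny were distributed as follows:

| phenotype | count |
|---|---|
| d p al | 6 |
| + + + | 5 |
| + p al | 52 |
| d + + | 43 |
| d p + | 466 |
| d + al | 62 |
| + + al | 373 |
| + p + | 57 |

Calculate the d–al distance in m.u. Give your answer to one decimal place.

The two rarest classes, d p al and + + +, are the double crossovers. Comparing them with the parentals, only the al allele has switched, so al is the middle locus and the order is p – al – d.
Crossovers in the al–d interval produce the single-crossover classes + p + and d + al (57 + 62 = 119) plus the double crossovers (11).
RF(al–d) = (119 + 11) / 1064 = 130/1064 = 0.1222 → 12.2 m.u.

12.2 m.u.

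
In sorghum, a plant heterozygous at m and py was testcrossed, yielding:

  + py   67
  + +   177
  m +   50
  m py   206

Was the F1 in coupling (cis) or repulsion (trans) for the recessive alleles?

The two most frequent classes are + + (177) and m py (206); these are the parental (non-recombinant) types.
So the F1 carried + + on one chromosome and m py on the other — the recessive alleles are on the same chromosome (cis / coupling).

cis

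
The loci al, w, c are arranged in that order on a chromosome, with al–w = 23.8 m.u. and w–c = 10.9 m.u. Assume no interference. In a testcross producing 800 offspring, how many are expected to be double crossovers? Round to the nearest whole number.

Map distances give recombination frequencies of 0.238 and 0.109 for the two intervals.
With no interference, expected double-crossover frequency = 0.238 × 0.109 = 0.02594.
Expected number = 0.02594 × 800 = 20.75 ≈ 21.

21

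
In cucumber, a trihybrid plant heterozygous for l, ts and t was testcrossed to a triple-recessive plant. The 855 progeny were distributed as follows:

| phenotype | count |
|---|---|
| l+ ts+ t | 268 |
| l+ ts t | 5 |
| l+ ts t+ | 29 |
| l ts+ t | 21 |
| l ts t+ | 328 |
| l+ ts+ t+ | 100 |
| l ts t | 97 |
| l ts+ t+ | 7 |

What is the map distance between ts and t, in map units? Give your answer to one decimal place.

The two most frequent reciprocal classes, l+ ts+ t and l ts t+, are the parental types, so the F1 was l+ ts+ t / l ts t+.
The two rarest classes, l+ ts t and l ts+ t+, are the double crossovers. Comparing them with the parentals, only the ts allele has switched, so ts is the middle locus and the order is t – ts – l.
Crossovers in the t–ts interval produce the single-crossover classes l+ ts+ t+ and l ts t (100 + 97 = 197) plus the double crossovers (12).
RF(t–ts) = (197 + 12) / 855 = 209/855 = 0.2444 → 24.4 map units.

24.4 map units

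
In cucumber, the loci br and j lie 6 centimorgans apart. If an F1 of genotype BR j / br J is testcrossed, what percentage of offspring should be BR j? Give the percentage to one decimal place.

47.0%

A map distance of 6 centimorgans corresponds to a recombination frequency of 0.060.
The F1 is BR j / br J, so BR j is a parental gamete class with expected frequency (1 − r)/2 = 0.940/2 = 0.4700.
That is 0.4700 = 47.0% of the progeny.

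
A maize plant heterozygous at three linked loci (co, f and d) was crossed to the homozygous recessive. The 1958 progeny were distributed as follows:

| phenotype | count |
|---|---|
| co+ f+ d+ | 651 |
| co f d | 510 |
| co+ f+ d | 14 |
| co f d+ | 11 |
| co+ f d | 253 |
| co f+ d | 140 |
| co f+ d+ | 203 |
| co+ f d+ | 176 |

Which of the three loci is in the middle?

The two most frequent reciprocal classes, co f d and co+ f+ d+, are the parental types, so the F1 was co f d / co+ f+ d+.
The two rarest classes, co f d+ and co+ f+ d, are the double crossovers. Comparing them with the parentals, only the d allele has switched, so d is the middle locus and the order is f – d – co.

d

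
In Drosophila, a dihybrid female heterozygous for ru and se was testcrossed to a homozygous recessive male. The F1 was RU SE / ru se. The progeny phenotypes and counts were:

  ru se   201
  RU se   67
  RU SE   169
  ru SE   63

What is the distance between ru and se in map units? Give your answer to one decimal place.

The recombinant classes are RU se and ru SE: 67 + 63 = 130.
Recombination frequency = 130/500 = 0.2600 ≈ 26.0%, i.e. 26.0 map units.

26.0 map units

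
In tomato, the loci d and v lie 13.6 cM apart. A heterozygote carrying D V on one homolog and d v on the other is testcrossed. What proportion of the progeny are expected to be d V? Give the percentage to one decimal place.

6.8%

A map distance of 13.6 cM corresponds to a recombination frequency of 0.136.
The F1 is D V / d v, so d V is a recombinant gamete class with expected frequency r/2 = 0.136/2 = 0.0680.
That is 0.0680 = 6.8% of the progeny.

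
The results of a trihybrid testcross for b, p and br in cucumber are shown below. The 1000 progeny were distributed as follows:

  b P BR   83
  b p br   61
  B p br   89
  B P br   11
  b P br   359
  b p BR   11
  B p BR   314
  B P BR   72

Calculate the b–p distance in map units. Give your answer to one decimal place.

15.5 map units

The two most frequent reciprocal classes, b P br and B p BR, are the parental types, so the F1 was b P br / B p BR.
The two rarest classes, B P br and b p BR, are the double crossovers. Comparing them with the parentals, only the b allele has switched, so b is the middle locus and the order is p – b – br.
Crossovers in the p–b interval produce the single-crossover classes b p br and B P BR (61 + 72 = 133) plus the double crossovers (22).
RF(p–b) = (133 + 22) / 1000 = 155/1000 = 0.1550 → 15.5 map units.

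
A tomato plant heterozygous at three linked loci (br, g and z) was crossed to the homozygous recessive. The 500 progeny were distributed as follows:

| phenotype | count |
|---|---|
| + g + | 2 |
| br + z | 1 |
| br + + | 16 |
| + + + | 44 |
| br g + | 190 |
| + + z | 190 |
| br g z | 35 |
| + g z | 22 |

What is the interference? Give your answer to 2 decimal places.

0.55

The two most frequent reciprocal classes, br g + and + + z, are the parental types, so the F1 was br g + / + + z.
The two rarest classes, + g + and br + z, are the double crossovers. Comparing them with the parentals, only the br allele has switched, so br is the middle locus and the order is z – br – g.
z–br: (79 + 3)/500 = 0.1640; br–g: (38 + 3)/500 = 0.0820.
Expected DCO frequency = 0.1640 × 0.0820 ≈ 0.01345; observed = 3/500 ≈ 0.00600.
Coefficient of coincidence = 0.00600/0.01345 ≈ 0.45; interference = 1 − 0.45 = 0.55.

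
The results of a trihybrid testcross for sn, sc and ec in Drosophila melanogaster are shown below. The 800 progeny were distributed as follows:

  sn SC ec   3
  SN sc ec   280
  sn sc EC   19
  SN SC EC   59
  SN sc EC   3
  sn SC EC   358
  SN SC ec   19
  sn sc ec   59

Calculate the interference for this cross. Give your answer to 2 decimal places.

The two most frequent reciprocal classes, SN sc ec and sn SC EC, are the parental types, so the F1 was SN sc ec / sn SC EC.
The two rarest classes, SN sc EC and sn SC ec, are the double crossovers. Comparing them with the parentals, only the ec allele has switched, so ec is the middle locus and the order is sc – ec – sn.
sc–ec: (38 + 6)/800 = 0.0550; ec–sn: (118 + 6)/800 = 0.1550.
Expected DCO frequency = 0.0550 × 0.1550 ≈ 0.00852; observed = 6/800 ≈ 0.00750.
Coefficient of coincidence = 0.00750/0.00852 ≈ 0.88; interference = 1 − 0.88 = 0.12.

0.12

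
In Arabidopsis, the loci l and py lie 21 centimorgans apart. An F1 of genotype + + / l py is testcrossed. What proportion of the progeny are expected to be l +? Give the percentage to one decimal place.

A map distance of 21 centimorgans corresponds to a recombination frequency of 0.210.
The F1 is + + / l py, so l + is a recombinant gamete class with expected frequency r/2 = 0.210/2 = 0.1050.
That is 0.1050 = 10.5% of the progeny.

10.5%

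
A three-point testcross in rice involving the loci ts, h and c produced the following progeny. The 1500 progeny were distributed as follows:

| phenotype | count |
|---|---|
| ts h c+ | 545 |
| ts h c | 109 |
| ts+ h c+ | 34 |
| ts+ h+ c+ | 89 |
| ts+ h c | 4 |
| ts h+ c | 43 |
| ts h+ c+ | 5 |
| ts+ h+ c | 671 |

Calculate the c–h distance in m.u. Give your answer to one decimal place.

13.8 m.u.

The two most frequent reciprocal classes, ts h c+ and ts+ h+ c, are the parental types, so the F1 was ts h c+ / ts+ h+ c.
The two rarest classes, ts h+ c+ and ts+ h c, are the double crossovers. Comparing them with the parentals, only the h allele has switched, so h is the middle locus and the order is c – h – ts.
Crossovers in the c–h interval produce the single-crossover classes ts h c and ts+ h+ c+ (109 + 89 = 198) plus the double crossovers (9).
RF(c–h) = (198 + 9) / 1500 = 207/1500 = 0.1380 → 13.8 m.u.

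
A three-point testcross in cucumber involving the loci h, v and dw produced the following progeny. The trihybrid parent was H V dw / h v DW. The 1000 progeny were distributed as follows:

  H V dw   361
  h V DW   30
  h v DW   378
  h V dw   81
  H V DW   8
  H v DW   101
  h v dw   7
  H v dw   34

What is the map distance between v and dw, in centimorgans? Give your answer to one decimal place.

7.9 centimorgans

The two rarest classes, H V DW and h v dw, are the double crossovers. Comparing them with the parentals, only the dw allele has switched, so dw is the middle locus and the order is v – dw – h.
Crossovers in the v–dw interval produce the single-crossover classes H v dw and h V DW (34 + 30 = 64) plus the double crossovers (15).
RF(v–dw) = (64 + 15) / 1000 = 79/1000 = 0.0790 → 7.9 centimorgans.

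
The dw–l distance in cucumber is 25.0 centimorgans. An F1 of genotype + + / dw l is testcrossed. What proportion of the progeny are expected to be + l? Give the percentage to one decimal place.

12.5%

A map distance of 25.0 centimorgans corresponds to a recombination frequency of 0.250.
The F1 is + + / dw l, so + l is a recombinant gamete class with expected frequency r/2 = 0.250/2 = 0.1250.
That is 0.1250 = 12.5% of the progeny.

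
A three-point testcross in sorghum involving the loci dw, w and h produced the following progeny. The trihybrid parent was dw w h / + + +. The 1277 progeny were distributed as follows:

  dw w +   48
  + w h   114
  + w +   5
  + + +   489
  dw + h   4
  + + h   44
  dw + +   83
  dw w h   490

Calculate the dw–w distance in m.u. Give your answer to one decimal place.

The two rarest classes, dw + h and + w +, are the double crossovers. Comparing them with the parentals, only the w allele has switched, so w is the middle locus and the order is dw – w – h.
Crossovers in the dw–w interval produce the single-crossover classes + w h and dw + + (114 + 83 = 197) plus the double crossovers (9).
RF(dw–w) = (197 + 9) / 1277 = 206/1277 = 0.1613 → 16.1 m.u.

16.1 m.u.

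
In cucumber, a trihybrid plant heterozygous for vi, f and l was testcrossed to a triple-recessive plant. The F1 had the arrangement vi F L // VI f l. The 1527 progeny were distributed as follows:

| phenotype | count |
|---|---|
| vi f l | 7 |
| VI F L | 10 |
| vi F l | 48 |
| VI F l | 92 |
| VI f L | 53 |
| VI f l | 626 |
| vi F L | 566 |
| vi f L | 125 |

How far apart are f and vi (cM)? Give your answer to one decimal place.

15.3 cM

The two rarest classes, VI F L and vi f l, are the double crossovers. Comparing them with the parentals, only the vi allele has switched, so vi is the middle locus and the order is f – vi – l.
Crossovers in the f–vi interval produce the single-crossover classes vi f L and VI F l (125 + 92 = 217) plus the double crossovers (17).
RF(f–vi) = (217 + 17) / 1527 = 234/1527 = 0.1532 → 15.3 cM.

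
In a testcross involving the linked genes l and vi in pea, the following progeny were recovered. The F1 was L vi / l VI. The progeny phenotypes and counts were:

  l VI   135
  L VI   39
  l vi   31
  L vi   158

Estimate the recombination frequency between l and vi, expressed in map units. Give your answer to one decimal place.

19.3 map units

The recombinant classes are L VI and l vi: 39 + 31 = 70.
Recombination frequency = 70/363 = 0.1928 ≈ 19.3%, i.e. 19.3 map units.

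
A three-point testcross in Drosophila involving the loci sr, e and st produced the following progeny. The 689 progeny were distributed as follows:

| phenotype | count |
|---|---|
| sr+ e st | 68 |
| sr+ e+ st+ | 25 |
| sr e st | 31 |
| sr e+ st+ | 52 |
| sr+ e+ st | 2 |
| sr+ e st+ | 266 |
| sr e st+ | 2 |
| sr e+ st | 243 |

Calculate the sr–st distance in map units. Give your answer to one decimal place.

The two most frequent reciprocal classes, sr e+ st and sr+ e st+, are the parental types, so the F1 was sr e+ st / sr+ e st+.
The two rarest classes, sr+ e+ st and sr e st+, are the double crossovers. Comparing them with the parentals, only the sr allele has switched, so sr is the middle locus and the order is e – sr – st.
Crossovers in the sr–st interval produce the single-crossover classes sr e+ st+ and sr+ e st (52 + 68 = 120) plus the double crossovers (4).
RF(sr–st) = (120 + 4) / 689 = 124/689 = 0.1800 → 18.0 map units.

18.0 map units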